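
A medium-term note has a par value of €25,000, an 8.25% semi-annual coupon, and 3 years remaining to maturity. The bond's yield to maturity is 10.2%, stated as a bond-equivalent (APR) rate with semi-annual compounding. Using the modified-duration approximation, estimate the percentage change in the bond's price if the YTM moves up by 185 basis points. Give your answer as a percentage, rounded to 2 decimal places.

-4.77%

Periodic yield y = 0.051. Modified duration first:
  t   CF        PV=CF/(1+0.051)^t    t·PV
  1     1,031.25       981.2084       981.2084
  2     1,031.25       933.5950     1,867.1901
  3     1,031.25       888.2921     2,664.8764
  4     1,031.25       845.1876     3,380.7502
  5     1,031.25       804.1747     4,020.8733
  6    26,031.25    19,314.2891   115,885.7344
  Σ                 23,766.7468   128,800.6327
P = 23,766.7468; D_Mac = 5.41936 half-year periods = 2.70968 yrs; D_mod = 2.70968/(1+0.051) = 2.57819 yrs.
ΔP/P ≈ -D_mod · Δy = -2.57819 × (+0.0185) = -0.047697 = -4.7697%.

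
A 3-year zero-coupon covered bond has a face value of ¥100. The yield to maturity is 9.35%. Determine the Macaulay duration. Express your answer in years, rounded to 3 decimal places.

3.000 years

A zero-coupon bond has a single cash flow at maturity, so its Macaulay duration equals its maturity: 3 years.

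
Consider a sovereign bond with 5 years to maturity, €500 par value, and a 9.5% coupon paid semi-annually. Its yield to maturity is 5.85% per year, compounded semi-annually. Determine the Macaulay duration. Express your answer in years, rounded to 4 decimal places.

Periodic yield y = 0.02925. Discount each cash flow and weight by its period:
  t   CF        PV=CF/(1+0.02925)^t    t·PV
  1        23.75        23.0751        23.0751
  2        23.75        22.4193        44.8386
  3        23.75        21.7822        65.3465
  4        23.75        21.1631        84.6526
  5        23.75        20.5617       102.8086
  6        23.75        19.9774       119.8642
  7        23.75        19.4096       135.8675
  8        23.75        18.8580       150.8643
  9        23.75        18.3221       164.8991
  10      523.75       392.5683     3,925.6835
  Σ                    578.1369     4,817.8998
Price P = Σ PV = 578.1369.
Macaulay duration = Σ(t·PV) / P = 4,817.8998 / 578.1369 = 8.33349 half-year periods.
In years: 8.33349 / 2 = 4.16675 years.

4.1667 years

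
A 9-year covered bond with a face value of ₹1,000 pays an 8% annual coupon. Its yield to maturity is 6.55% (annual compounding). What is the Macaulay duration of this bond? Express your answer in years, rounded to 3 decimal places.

Periodic yield y = 0.0655. Discount each cash flow and weight by its year:
  t   CF        PV=CF/(1+0.0655)^t    t·PV
  1        80.00        75.0821        75.0821
  2        80.00        70.4666       140.9331
  3        80.00        66.1347       198.4042
  4        80.00        62.0692       248.2768
  5        80.00        58.2536       291.2680
  6        80.00        54.6725       328.0352
  7        80.00        51.3116       359.1814
  8        80.00        48.1573       385.2586
  9     1,080.00       610.1585     5,491.4265
  Σ                  1,096.3062     7,517.8660
Price P = Σ PV = 1,096.3062.
Macaulay duration = Σ(t·PV) / P = 7,517.8660 / 1,096.3062 = 6.85745 years.

6.857 years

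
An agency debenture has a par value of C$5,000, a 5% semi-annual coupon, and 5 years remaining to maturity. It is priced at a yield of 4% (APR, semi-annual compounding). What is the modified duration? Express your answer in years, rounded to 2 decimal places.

4.41 years

Periodic yield y = 0.02. First find Macaulay duration:
  t   CF        PV=CF/(1+0.02)^t    t·PV
  1       125.00       122.5490       122.5490
  2       125.00       120.1461       240.2922
  3       125.00       117.7903       353.3709
  4       125.00       115.4807       461.9227
  5       125.00       113.2164       566.0818
  6       125.00       110.9964       665.9785
  7       125.00       108.8200       761.7402
  8       125.00       106.6863       853.4904
  9       125.00       104.5944       941.3497
  10    5,125.00     4,204.2850    42,042.8504
  Σ                  5,224.5646    47,009.6257
P = 5,224.5646; Macaulay duration = 47,009.6257 / 5,224.5646 = 8.99781 half-year periods = 4.49890 years.
Modified duration = D_Mac / (1 + y) = 4.49890 / 1.02 = 4.41069 years.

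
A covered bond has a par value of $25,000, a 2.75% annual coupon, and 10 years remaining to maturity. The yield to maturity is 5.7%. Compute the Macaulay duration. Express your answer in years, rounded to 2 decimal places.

Periodic yield y = 0.057. Discount each cash flow and weight by its year:
  t   CF        PV=CF/(1+0.057)^t    t·PV
  1       687.50       650.4257       650.4257
  2       687.50       615.3507     1,230.7015
  3       687.50       582.1672     1,746.5016
  4       687.50       550.7731     2,203.0926
  5       687.50       521.0720     2,605.3602
  6       687.50       492.9726     2,957.8356
  7       687.50       466.3885     3,264.7192
  8       687.50       441.2379     3,529.9032
  9       687.50       417.4436     3,756.9925
  10   25,687.50    14,756.1128   147,561.1279
  Σ                 19,493.9442   169,506.6599
Price P = Σ PV = 19,493.9442.
Macaulay duration = Σ(t·PV) / P = 169,506.6599 / 19,493.9442 = 8.69535 years.

8.70 years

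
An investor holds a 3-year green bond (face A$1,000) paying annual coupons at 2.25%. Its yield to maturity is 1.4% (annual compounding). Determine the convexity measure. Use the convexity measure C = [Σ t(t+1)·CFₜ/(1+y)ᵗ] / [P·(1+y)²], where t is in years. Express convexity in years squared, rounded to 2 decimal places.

With y = 0.014:
  t   CF        PV=CF/(1+0.014)^t    t·PV        t(t+1)·PV
  1        22.50        22.1893        22.1893          44.3787
  2        22.50        21.8830        43.7660         131.2979
  3     1,022.50       980.7300     2,942.1899      11,768.7598
  Σ                  1,024.8023     3,008.1453      11,944.4364
P = 1,024.8023.
Convexity = Σ t(t+1)·PV / [P·(1+y)²] = 11,944.4364 / (1,024.8023 × 1.028196) = 11.33573.

11.34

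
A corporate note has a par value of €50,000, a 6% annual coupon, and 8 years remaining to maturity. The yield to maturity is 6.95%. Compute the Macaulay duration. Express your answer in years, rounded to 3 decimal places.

6.534 years

Periodic yield y = 0.0695. Discount each cash flow and weight by its year:
  t   CF        PV=CF/(1+0.0695)^t    t·PV
  1     3,000.00     2,805.0491     2,805.0491
  2     3,000.00     2,622.7668     5,245.5336
  3     3,000.00     2,452.3299     7,356.9896
  4     3,000.00     2,292.9686     9,171.8742
  5     3,000.00     2,143.9631    10,719.8156
  6     3,000.00     2,004.6406    12,027.8436
  7     3,000.00     1,874.3718    13,120.6023
  8    53,000.00    30,962.0394   247,696.3148
  Σ                 47,158.1291   308,144.0229
Price P = Σ PV = 47,158.1291.
Macaulay duration = Σ(t·PV) / P = 308,144.0229 / 47,158.1291 = 6.53427 years.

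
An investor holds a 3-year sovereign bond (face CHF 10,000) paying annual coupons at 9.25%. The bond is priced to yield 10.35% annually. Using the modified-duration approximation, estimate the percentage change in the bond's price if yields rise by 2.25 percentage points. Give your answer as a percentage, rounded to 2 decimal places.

-5.61%

Periodic yield y = 0.1035. Modified duration first:
  t   CF        PV=CF/(1+0.1035)^t    t·PV
  1       925.00       838.2420       838.2420
  2       925.00       759.6212     1,519.2423
  3    10,925.00     8,130.2600    24,390.7799
  Σ                  9,728.1231    26,748.2642
P = 9,728.1231; D_Mac = 2.74958 yrs; D_mod = 2.74958/(1+0.1035) = 2.49169 yrs.
ΔP/P ≈ -D_mod · Δy = -2.49169 × (+0.0225) = -0.056063 = -5.6063%.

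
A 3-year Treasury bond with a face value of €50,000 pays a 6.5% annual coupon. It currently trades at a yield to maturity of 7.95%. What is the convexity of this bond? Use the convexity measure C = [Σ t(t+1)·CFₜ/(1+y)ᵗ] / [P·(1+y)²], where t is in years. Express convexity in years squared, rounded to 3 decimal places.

9.462

With y = 0.0795:
  t   CF        PV=CF/(1+0.0795)^t    t·PV        t(t+1)·PV
  1     3,250.00     3,010.6531     3,010.6531       6,021.3062
  2     3,250.00     2,788.9329     5,577.8658      16,733.5975
  3    53,250.00    42,330.3317   126,990.9952     507,963.9810
  Σ                 48,129.9177   135,579.5141     530,718.8846
P = 48,129.9177.
Convexity = Σ t(t+1)·PV / [P·(1+y)²] = 530,718.8846 / (48,129.9177 × 1.165320) = 9.46246.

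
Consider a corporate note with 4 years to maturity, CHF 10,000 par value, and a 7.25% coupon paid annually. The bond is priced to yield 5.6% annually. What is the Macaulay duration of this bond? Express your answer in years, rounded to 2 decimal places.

Periodic yield y = 0.056. Discount each cash flow and weight by its year:
  t   CF        PV=CF/(1+0.056)^t    t·PV
  1       725.00       686.5530       686.5530
  2       725.00       650.1449     1,300.2898
  3       725.00       615.6675     1,847.0026
  4    10,725.00     8,624.6529    34,498.6118
  Σ                 10,577.0184    38,332.4572
Price P = Σ PV = 10,577.0184.
Macaulay duration = Σ(t·PV) / P = 38,332.4572 / 10,577.0184 = 3.62413 years.

3.62 years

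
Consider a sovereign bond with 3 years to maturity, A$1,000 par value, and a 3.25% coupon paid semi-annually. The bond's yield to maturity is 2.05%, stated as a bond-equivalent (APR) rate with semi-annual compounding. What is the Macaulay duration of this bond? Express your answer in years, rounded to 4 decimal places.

Periodic yield y = 0.01025. Discount each cash flow and weight by its period:
  t   CF        PV=CF/(1+0.01025)^t    t·PV
  1        16.25        16.0851        16.0851
  2        16.25        15.9219        31.8439
  3        16.25        15.7604        47.2812
  4        16.25        15.6005        62.4019
  5        16.25        15.4422        77.2110
  6     1,016.25       955.9329     5,735.5973
  Σ                  1,034.7430     5,970.4204
Price P = Σ PV = 1,034.7430.
Macaulay duration = Σ(t·PV) / P = 5,970.4204 / 1,034.7430 = 5.76995 half-year periods.
In years: 5.76995 / 2 = 2.88498 years.

2.8850 years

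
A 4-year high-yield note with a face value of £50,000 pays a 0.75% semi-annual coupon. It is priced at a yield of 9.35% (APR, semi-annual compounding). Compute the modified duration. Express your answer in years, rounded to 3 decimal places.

3.760 years

Periodic yield y = 0.04675. First find Macaulay duration:
  t   CF        PV=CF/(1+0.04675)^t    t·PV
  1       187.50       179.1259       179.1259
  2       187.50       171.1257       342.2515
  3       187.50       163.4829       490.4487
  4       187.50       156.1814       624.7257
  5       187.50       149.2060       746.0302
  6       187.50       142.5422       855.2532
  7       187.50       136.1760       953.2318
  8    50,187.50    34,821.8473   278,574.7780
  Σ                 35,919.6874   282,765.8450
P = 35,919.6874; Macaulay duration = 282,765.8450 / 35,919.6874 = 7.87217 half-year periods = 3.93608 years.
Modified duration = D_Mac / (1 + y) = 3.93608 / 1.04675 = 3.76029 years.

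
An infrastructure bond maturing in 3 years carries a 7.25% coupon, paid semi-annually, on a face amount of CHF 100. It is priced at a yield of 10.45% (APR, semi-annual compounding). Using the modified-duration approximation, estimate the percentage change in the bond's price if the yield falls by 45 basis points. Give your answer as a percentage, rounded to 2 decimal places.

Periodic yield y = 0.05225. Modified duration first:
  t   CF        PV=CF/(1+0.05225)^t    t·PV
  1        3.625         3.4450         3.4450
  2        3.625         3.2739         6.5479
  3        3.625         3.1114         9.3341
  4        3.625         2.9569        11.8275
  5        3.625         2.8100        14.0502
  6      103.625        76.3398       458.0387
  Σ                     91.9370       503.2434
P = 91.9370; D_Mac = 5.47379 half-year periods = 2.73689 yrs; D_mod = 2.73689/(1+0.05225) = 2.60099 yrs.
ΔP/P ≈ -D_mod · Δy = -2.60099 × (-0.0045) = +0.011704 = +1.1704%.

+1.17%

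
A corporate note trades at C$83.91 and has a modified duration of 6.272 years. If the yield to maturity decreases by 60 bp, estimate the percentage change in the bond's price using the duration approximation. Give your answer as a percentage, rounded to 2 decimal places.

Duration approximation: ΔP/P ≈ -D_mod · Δy = -6.272 × (-0.006) = +0.037632.
As a percentage: +3.7632%.

+3.76%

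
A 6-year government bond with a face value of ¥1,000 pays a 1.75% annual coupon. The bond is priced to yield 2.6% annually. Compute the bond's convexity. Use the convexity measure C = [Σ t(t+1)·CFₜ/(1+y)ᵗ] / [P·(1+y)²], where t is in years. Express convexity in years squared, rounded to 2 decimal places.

With y = 0.026:
  t   CF        PV=CF/(1+0.026)^t    t·PV        t(t+1)·PV
  1        17.50        17.0565        17.0565          34.1131
  2        17.50        16.6243        33.2486          99.7458
  3        17.50        16.2030        48.6091         194.4362
  4        17.50        15.7924        63.1697         315.8483
  5        17.50        15.3922        76.9611         461.7666
  6     1,017.50       872.2686     5,233.6118      36,635.2824
  Σ                    953.3371     5,472.6567      37,741.1924
P = 953.3371.
Convexity = Σ t(t+1)·PV / [P·(1+y)²] = 37,741.1924 / (953.3371 × 1.052676) = 37.60749.

37.61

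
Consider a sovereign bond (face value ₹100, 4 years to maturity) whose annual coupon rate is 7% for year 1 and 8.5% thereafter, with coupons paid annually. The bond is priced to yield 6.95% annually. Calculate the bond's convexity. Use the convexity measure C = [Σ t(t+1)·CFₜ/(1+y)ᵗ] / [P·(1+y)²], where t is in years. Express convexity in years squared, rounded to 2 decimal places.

With y = 0.0695:
  t   CF        PV=CF/(1+0.0695)^t    t·PV        t(t+1)·PV
  1         7.00         6.5451         6.5451          13.0902
  2         8.50         7.4312        14.8623          44.5870
  3         8.50         6.9483        20.8448          83.3792
  4       108.50        82.9290       331.7161       1,658.5806
  Σ                    103.8536       373.9684       1,799.6371
P = 103.8536.
Convexity = Σ t(t+1)·PV / [P·(1+y)²] = 1,799.6371 / (103.8536 × 1.143830) = 15.14962.

15.15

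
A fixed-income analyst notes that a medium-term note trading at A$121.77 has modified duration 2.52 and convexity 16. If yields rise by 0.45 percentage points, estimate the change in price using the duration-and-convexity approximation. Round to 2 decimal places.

-A$1.36

Duration effect: -D_mod·Δy = -2.52 × (+0.0045) = -0.011340
Convexity effect: ½·C·(Δy)² = 0.5 × 16 × (0.0045)² = +0.0001620
ΔP/P ≈ -0.011340 + 0.0001620 = -0.011178
ΔP ≈ 121.77 × (-0.011178) = -1.36114506.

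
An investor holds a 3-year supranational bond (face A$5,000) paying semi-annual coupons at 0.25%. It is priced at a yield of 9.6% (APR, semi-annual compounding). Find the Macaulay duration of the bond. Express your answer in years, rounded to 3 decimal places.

Periodic yield y = 0.048. Discount each cash flow and weight by its period:
  t   CF        PV=CF/(1+0.048)^t    t·PV
  1         6.25         5.9637         5.9637
  2         6.25         5.6906        11.3812
  3         6.25         5.4300        16.2899
  4         6.25         5.1813        20.7250
  5         6.25         4.9439        24.7197
  6     5,006.25     3,778.7211    22,672.3265
  Σ                  3,805.9306    22,751.4061
Price P = Σ PV = 3,805.9306.
Macaulay duration = Σ(t·PV) / P = 22,751.4061 / 3,805.9306 = 5.97788 half-year periods.
In years: 5.97788 / 2 = 2.98894 years.

2.989 years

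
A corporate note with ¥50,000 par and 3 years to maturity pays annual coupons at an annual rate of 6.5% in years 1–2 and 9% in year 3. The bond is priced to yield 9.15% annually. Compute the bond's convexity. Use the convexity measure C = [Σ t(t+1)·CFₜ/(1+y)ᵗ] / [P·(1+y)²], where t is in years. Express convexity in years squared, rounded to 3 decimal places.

With y = 0.0915:
  t   CF        PV=CF/(1+0.0915)^t    t·PV        t(t+1)·PV
  1     3,250.00     2,977.5538     2,977.5538       5,955.1077
  2     3,250.00     2,727.9467     5,455.8934      16,367.6802
  3    54,500.00    41,910.7355   125,732.2064     502,928.8257
  Σ                 47,616.2360   134,165.6536     525,251.6135
P = 47,616.2360.
Convexity = Σ t(t+1)·PV / [P·(1+y)²] = 525,251.6135 / (47,616.2360 × 1.191372) = 9.25902.

9.259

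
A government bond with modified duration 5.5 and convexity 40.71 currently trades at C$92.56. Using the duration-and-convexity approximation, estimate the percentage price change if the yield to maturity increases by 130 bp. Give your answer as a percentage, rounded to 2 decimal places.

-6.81%

Duration effect: -D_mod·Δy = -5.5 × (+0.013) = -0.071500
Convexity effect: ½·C·(Δy)² = 0.5 × 40.71 × (0.013)² = +0.003439995
ΔP/P ≈ -0.071500 + 0.003439995 = -0.068060005
= -6.8060005%.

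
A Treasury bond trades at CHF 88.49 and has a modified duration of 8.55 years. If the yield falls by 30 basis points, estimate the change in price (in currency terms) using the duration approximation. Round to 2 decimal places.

+CHF 2.27

Duration approximation: ΔP/P ≈ -D_mod · Δy = -8.55 × (-0.003) = +0.025650.
ΔP ≈ 88.49 × (+0.025650) = +2.2697685.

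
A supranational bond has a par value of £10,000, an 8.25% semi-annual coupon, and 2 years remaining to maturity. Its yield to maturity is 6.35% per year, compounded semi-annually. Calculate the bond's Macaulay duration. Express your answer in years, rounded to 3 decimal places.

Periodic yield y = 0.03175. Discount each cash flow and weight by its period:
  t   CF        PV=CF/(1+0.03175)^t    t·PV
  1       412.50       399.8062       399.8062
  2       412.50       387.5029       775.0059
  3       412.50       375.5783     1,126.7350
  4    10,412.50     9,188.7641    36,755.0566
  Σ                 10,351.6516    39,056.6036
Price P = Σ PV = 10,351.6516.
Macaulay duration = Σ(t·PV) / P = 39,056.6036 / 10,351.6516 = 3.77298 half-year periods.
In years: 3.77298 / 2 = 1.88649 years.

1.886 years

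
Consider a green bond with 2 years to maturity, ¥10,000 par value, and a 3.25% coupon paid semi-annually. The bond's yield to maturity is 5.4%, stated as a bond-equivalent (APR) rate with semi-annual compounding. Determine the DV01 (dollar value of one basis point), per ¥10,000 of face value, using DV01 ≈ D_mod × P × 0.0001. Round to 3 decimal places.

Periodic yield y = 0.027.
  t   CF        PV=CF/(1+0.027)^t    t·PV
  1       162.50       158.2278       158.2278
  2       162.50       154.0680       308.1360
  3       162.50       150.0175       450.0526
  4    10,162.50     9,135.2152    36,540.8609
  Σ                  9,597.5286    37,457.2774
P = 9,597.5286; D_Mac = 3.90280 half-year periods = 1.95140 yrs; D_mod = 1.90010 yrs.
DV01 ≈ 1.90010 × 9,597.5286 × 0.0001 = 1.823626.

¥1.824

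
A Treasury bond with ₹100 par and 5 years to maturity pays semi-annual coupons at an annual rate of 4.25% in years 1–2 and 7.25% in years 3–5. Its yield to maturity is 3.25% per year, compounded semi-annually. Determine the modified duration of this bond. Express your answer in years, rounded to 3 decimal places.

4.437 years

Periodic yield y = 0.01625. First find Macaulay duration:
  t   CF        PV=CF/(1+0.01625)^t    t·PV
  1        2.125         2.0910         2.0910
  2        2.125         2.0576         4.1152
  3        2.125         2.0247         6.0741
  4        2.125         1.9923         7.9692
  5        3.625         3.3443        16.7215
  6        3.625         3.2908        19.7449
  7        3.625         3.2382        22.6674
  8        3.625         3.1864        25.4914
  9        3.625         3.1355        28.2193
  10     103.625        88.1980       881.9804
  Σ                    112.5589     1,015.0744
P = 112.5589; Macaulay duration = 1,015.0744 / 112.5589 = 9.01816 half-year periods = 4.50908 years.
Modified duration = D_Mac / (1 + y) = 4.50908 / 1.01625 = 4.43698 years.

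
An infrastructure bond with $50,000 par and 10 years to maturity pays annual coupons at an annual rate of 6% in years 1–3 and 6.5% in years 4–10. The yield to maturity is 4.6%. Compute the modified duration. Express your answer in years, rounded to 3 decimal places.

7.555 years

Periodic yield y = 0.046. First find Macaulay duration:
  t   CF        PV=CF/(1+0.046)^t    t·PV
  1     3,000.00     2,868.0688     2,868.0688
  2     3,000.00     2,741.9396     5,483.8792
  3     3,000.00     2,621.3572     7,864.0715
  4     3,250.00     2,714.9174    10,859.6696
  5     3,250.00     2,595.5233    12,977.6167
  6     3,250.00     2,481.3799    14,888.2792
  7     3,250.00     2,372.2561    16,605.7926
  8     3,250.00     2,267.9312    18,143.4500
  9     3,250.00     2,168.1943    19,513.7488
  10   53,250.00    33,962.7436   339,627.4363
  Σ                 56,794.3115   448,832.0128
P = 56,794.3115; Macaulay duration = 448,832.0128 / 56,794.3115 = 7.90276 years.
Modified duration = D_Mac / (1 + y) = 7.90276 / 1.046 = 7.55522 years.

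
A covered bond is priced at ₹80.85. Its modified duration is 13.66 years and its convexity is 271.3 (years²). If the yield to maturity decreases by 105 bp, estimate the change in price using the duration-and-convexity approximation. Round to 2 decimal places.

Duration effect: -D_mod·Δy = -13.66 × (-0.0105) = +0.143430
Convexity effect: ½·C·(Δy)² = 0.5 × 271.3 × (-0.0105)² = +0.0149554125
ΔP/P ≈ +0.143430 + 0.0149554125 = +0.1583854125
ΔP ≈ 80.85 × (+0.1583854125) = +12.805460600625.

+₹12.81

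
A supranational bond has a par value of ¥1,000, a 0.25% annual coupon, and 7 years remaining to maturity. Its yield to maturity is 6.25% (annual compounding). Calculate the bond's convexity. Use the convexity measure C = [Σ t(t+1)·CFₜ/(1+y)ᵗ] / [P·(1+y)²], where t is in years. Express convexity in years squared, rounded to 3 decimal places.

With y = 0.0625:
  t   CF        PV=CF/(1+0.0625)^t    t·PV        t(t+1)·PV
  1         2.50         2.3529         2.3529           4.7059
  2         2.50         2.2145         4.4291          13.2872
  3         2.50         2.0843         6.2528          25.0112
  4         2.50         1.9617         7.8466          39.2332
  5         2.50         1.8463         9.2314          55.3881
  6         2.50         1.7377        10.4260          72.9820
  7     1,002.50       655.8157     4,590.7099      36,725.6793
  Σ                    668.0130     4,631.2487      36,936.2869
P = 668.0130.
Convexity = Σ t(t+1)·PV / [P·(1+y)²] = 36,936.2869 / (668.0130 × 1.128906) = 48.97906.

48.979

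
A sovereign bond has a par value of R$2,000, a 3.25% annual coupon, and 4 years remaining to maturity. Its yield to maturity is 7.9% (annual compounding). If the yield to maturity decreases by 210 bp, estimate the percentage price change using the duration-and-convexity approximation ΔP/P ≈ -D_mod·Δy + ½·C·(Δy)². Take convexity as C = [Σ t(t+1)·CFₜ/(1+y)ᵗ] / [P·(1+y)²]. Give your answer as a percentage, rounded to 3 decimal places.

With y = 0.079:
  t   CF        PV=CF/(1+0.079)^t    t·PV        t(t+1)·PV
  1        65.00        60.2410        60.2410         120.4819
  2        65.00        55.8304       111.6607         334.9822
  3        65.00        51.7427       155.2281         620.9123
  4     2,065.00     1,523.4713     6,093.8852      30,469.4260
  Σ                  1,691.2853     6,421.0150      31,545.8024
P = 1,691.2853; D_Mac = 3.79653 yrs; D_mod = 3.51856 yrs; C = 16.02071.
Duration effect: -3.51856 × (-0.021) = +0.073890
Convexity effect: 0.5 × 16.02071 × (-0.021)² = +0.0035326
ΔP/P ≈ +0.073890 + 0.0035326 = +0.077422 = +7.7422%.

+7.742%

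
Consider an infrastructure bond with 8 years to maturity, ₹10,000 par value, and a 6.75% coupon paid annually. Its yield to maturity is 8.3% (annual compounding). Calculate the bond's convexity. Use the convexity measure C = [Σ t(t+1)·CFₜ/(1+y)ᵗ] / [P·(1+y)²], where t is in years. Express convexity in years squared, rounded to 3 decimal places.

44.860

With y = 0.083:
  t   CF        PV=CF/(1+0.083)^t    t·PV        t(t+1)·PV
  1       675.00       623.2687       623.2687       1,246.5374
  2       675.00       575.5020     1,151.0041       3,453.0122
  3       675.00       531.3961     1,594.1884       6,376.7538
  4       675.00       490.6705     1,962.6820       9,813.4100
  5       675.00       453.0660     2,265.3301      13,591.9806
  6       675.00       418.3435     2,510.0610      17,570.4273
  7       675.00       386.2821     2,703.9747      21,631.7972
  8    10,675.00     5,640.7939    45,126.3511     406,137.1596
  Σ                  9,119.3229    57,936.8600     479,821.0780
P = 9,119.3229.
Convexity = Σ t(t+1)·PV / [P·(1+y)²] = 479,821.0780 / (9,119.3229 × 1.172889) = 44.86006.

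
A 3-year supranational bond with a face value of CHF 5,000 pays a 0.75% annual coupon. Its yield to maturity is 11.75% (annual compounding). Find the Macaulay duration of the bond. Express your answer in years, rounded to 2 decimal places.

2.97 years

Periodic yield y = 0.1175. Discount each cash flow and weight by its year:
  t   CF        PV=CF/(1+0.1175)^t    t·PV
  1        37.50        33.5570        33.5570
  2        37.50        30.0287        60.0574
  3     5,037.50     3,609.7113    10,829.1338
  Σ                  3,673.2970    10,922.7482
Price P = Σ PV = 3,673.2970.
Macaulay duration = Σ(t·PV) / P = 10,922.7482 / 3,673.2970 = 2.97355 years.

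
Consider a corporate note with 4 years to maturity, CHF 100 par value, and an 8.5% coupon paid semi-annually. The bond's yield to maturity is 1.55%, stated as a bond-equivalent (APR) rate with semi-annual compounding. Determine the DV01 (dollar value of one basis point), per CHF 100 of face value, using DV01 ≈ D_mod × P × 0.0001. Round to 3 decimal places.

Periodic yield y = 0.00775.
  t   CF        PV=CF/(1+0.00775)^t    t·PV
  1         4.25         4.2173         4.2173
  2         4.25         4.1849         8.3698
  3         4.25         4.1527        12.4581
  4         4.25         4.1208        16.4831
  5         4.25         4.0891        20.4454
  6         4.25         4.0576        24.3458
  7         4.25         4.0264        28.1850
  8       104.25        98.0062       784.0497
  Σ                    126.8550       898.5540
P = 126.8550; D_Mac = 7.08332 half-year periods = 3.54166 yrs; D_mod = 3.51442 yrs.
DV01 ≈ 3.51442 × 126.8550 × 0.0001 = 0.044582.

CHF 0.045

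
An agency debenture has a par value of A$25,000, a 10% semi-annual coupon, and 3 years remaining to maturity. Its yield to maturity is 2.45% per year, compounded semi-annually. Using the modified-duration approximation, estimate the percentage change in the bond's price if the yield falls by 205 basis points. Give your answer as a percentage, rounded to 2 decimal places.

+5.47%

Periodic yield y = 0.01225. Modified duration first:
  t   CF        PV=CF/(1+0.01225)^t    t·PV
  1     1,250.00     1,234.8728     1,234.8728
  2     1,250.00     1,219.9287     2,439.8574
  3     1,250.00     1,205.1654     3,615.4962
  4     1,250.00     1,190.5808     4,762.3232
  5     1,250.00     1,176.1727     5,880.8634
  6    26,250.00    24,400.7174   146,404.3044
  Σ                 30,427.4378   164,337.7173
P = 30,427.4378; D_Mac = 5.40097 half-year periods = 2.70049 yrs; D_mod = 2.70049/(1+0.01225) = 2.66781 yrs.
ΔP/P ≈ -D_mod · Δy = -2.66781 × (-0.0205) = +0.054690 = +5.4690%.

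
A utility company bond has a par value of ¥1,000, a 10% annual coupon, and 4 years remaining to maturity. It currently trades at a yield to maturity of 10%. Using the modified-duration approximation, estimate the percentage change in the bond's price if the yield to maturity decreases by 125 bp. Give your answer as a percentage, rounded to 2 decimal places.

Periodic yield y = 0.1. Modified duration first:
  t   CF        PV=CF/(1+0.1)^t    t·PV
  1       100.00        90.9091        90.9091
  2       100.00        82.6446       165.2893
  3       100.00        75.1315       225.3944
  4     1,100.00       751.3148     3,005.2592
  Σ                  1,000.0000     3,486.8520
P = 1,000.0000; D_Mac = 3.48685 yrs; D_mod = 3.48685/(1+0.1) = 3.16987 yrs.
ΔP/P ≈ -D_mod · Δy = -3.16987 × (-0.0125) = +0.039623 = +3.9623%.

+3.96%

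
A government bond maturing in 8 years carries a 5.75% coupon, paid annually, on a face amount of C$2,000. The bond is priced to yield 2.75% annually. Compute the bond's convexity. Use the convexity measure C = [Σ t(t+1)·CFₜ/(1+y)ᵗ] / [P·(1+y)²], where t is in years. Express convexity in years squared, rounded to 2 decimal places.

With y = 0.0275:
  t   CF        PV=CF/(1+0.0275)^t    t·PV        t(t+1)·PV
  1       115.00       111.9221       111.9221         223.8443
  2       115.00       108.9267       217.8533         653.5599
  3       115.00       106.0113       318.0340       1,272.1362
  4       115.00       103.1741       412.6962       2,063.4812
  5       115.00       100.4127       502.0635       3,012.3813
  6       115.00        97.7253       586.3516       4,104.4611
  7       115.00        95.1097       665.7682       5,326.1458
  8     2,115.00     1,702.3769    13,619.0155     122,571.1395
  Σ                  2,425.6589    16,433.7046     139,227.1494
P = 2,425.6589.
Convexity = Σ t(t+1)·PV / [P·(1+y)²] = 139,227.1494 / (2,425.6589 × 1.055756) = 54.36640.

54.37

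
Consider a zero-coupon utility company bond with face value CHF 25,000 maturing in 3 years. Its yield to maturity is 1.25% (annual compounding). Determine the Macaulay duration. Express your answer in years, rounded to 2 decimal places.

3.00 years

A zero-coupon bond has a single cash flow at maturity, so its Macaulay duration equals its maturity: 3 years.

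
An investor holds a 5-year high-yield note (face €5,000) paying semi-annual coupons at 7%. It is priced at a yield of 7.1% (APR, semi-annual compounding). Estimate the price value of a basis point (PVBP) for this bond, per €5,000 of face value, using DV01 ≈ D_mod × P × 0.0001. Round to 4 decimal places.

€2.0687

Periodic yield y = 0.0355.
  t   CF        PV=CF/(1+0.0355)^t    t·PV
  1       175.00       169.0005       169.0005
  2       175.00       163.2066       326.4133
  3       175.00       157.6114       472.8343
  4       175.00       152.2081       608.8322
  5       175.00       146.9899       734.9496
  6       175.00       141.9507       851.7040
  7       175.00       137.0842       959.5892
  8       175.00       132.3845     1,059.0762
  9       175.00       127.8460     1,150.6139
  10    5,175.00     3,650.9789    36,509.7889
  Σ                  4,979.2608    42,842.8021
P = 4,979.2608; D_Mac = 8.60425 half-year periods = 4.30212 yrs; D_mod = 4.15464 yrs.
DV01 ≈ 4.15464 × 4,979.2608 × 0.0001 = 2.068701.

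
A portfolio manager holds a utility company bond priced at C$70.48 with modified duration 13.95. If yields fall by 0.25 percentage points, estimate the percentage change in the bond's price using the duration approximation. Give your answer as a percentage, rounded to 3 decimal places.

+3.488%

Duration approximation: ΔP/P ≈ -D_mod · Δy = -13.95 × (-0.0025) = +0.034875.
As a percentage: +3.4875%.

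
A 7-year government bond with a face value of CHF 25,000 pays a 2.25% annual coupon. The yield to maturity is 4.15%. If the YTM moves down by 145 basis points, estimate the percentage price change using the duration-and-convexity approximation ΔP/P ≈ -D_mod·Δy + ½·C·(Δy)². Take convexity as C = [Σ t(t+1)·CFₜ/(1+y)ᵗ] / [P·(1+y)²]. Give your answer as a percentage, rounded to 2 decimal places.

+9.57%

With y = 0.0415:
  t   CF        PV=CF/(1+0.0415)^t    t·PV        t(t+1)·PV
  1       562.50       540.0864       540.0864       1,080.1728
  2       562.50       518.5659     1,037.1319       3,111.3956
  3       562.50       497.9030     1,493.7089       5,974.8355
  4       562.50       478.0633     1,912.2533       9,561.2665
  5       562.50       459.0142     2,295.0712      13,770.4271
  6       562.50       440.7242     2,644.3451      18,510.4157
  7    25,562.50    19,230.4039   134,612.8271   1,076,902.6171
  Σ                 22,164.7609   144,535.4239   1,128,911.1302
P = 22,164.7609; D_Mac = 6.52096 yrs; D_mod = 6.26112 yrs; C = 46.95460.
Duration effect: -6.26112 × (-0.0145) = +0.090786
Convexity effect: 0.5 × 46.95460 × (-0.0145)² = +0.0049361
ΔP/P ≈ +0.090786 + 0.0049361 = +0.095722 = +9.5722%.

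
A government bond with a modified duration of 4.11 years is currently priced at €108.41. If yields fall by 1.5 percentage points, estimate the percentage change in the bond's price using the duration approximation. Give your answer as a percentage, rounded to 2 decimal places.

+6.17%

Duration approximation: ΔP/P ≈ -D_mod · Δy = -4.11 × (-0.015) = +0.061650.
As a percentage: +6.1650%.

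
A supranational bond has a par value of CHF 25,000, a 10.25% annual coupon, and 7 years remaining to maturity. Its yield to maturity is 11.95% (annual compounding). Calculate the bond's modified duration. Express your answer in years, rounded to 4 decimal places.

Periodic yield y = 0.1195. First find Macaulay duration:
  t   CF        PV=CF/(1+0.1195)^t    t·PV
  1     2,562.50     2,288.9683     2,288.9683
  2     2,562.50     2,044.6345     4,089.2689
  3     2,562.50     1,826.3818     5,479.1455
  4     2,562.50     1,631.4264     6,525.7055
  5     2,562.50     1,457.2813     7,286.4064
  6     2,562.50     1,301.7251     7,810.3507
  7    27,562.50    12,506.9070    87,548.3492
  Σ                 23,057.3244   121,028.1946
P = 23,057.3244; Macaulay duration = 121,028.1946 / 23,057.3244 = 5.24901 years.
Modified duration = D_Mac / (1 + y) = 5.24901 / 1.1195 = 4.68871 years.

4.6887 years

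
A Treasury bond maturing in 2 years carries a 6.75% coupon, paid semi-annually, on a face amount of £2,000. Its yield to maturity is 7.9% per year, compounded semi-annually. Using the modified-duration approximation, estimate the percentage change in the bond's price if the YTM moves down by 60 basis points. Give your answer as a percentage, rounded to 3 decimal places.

+1.098%

Periodic yield y = 0.0395. Modified duration first:
  t   CF        PV=CF/(1+0.0395)^t    t·PV
  1        67.50        64.9351        64.9351
  2        67.50        62.4676       124.9352
  3        67.50        60.0939       180.2817
  4     2,067.50     1,770.7104     7,082.8417
  Σ                  1,958.2070     7,452.9936
P = 1,958.2070; D_Mac = 3.80603 half-year periods = 1.90301 yrs; D_mod = 1.90301/(1+0.0395) = 1.83070 yrs.
ΔP/P ≈ -D_mod · Δy = -1.83070 × (-0.006) = +0.010984 = +1.0984%.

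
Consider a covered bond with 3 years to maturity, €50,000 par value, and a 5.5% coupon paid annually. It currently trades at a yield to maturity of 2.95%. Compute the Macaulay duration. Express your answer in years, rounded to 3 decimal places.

Periodic yield y = 0.0295. Discount each cash flow and weight by its year:
  t   CF        PV=CF/(1+0.0295)^t    t·PV
  1     2,750.00     2,671.1996     2,671.1996
  2     2,750.00     2,594.6572     5,189.3144
  3    52,750.00    48,344.0924   145,032.2771
  Σ                 53,609.9492   152,892.7912
Price P = Σ PV = 53,609.9492.
Macaulay duration = Σ(t·PV) / P = 152,892.7912 / 53,609.9492 = 2.85195 years.

2.852 years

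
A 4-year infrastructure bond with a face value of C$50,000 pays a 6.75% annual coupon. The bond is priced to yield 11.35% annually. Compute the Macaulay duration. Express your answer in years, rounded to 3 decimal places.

3.604 years

Periodic yield y = 0.1135. Discount each cash flow and weight by its year:
  t   CF        PV=CF/(1+0.1135)^t    t·PV
  1     3,375.00     3,030.9834     3,030.9834
  2     3,375.00     2,722.0327     5,444.0654
  3     3,375.00     2,444.5736     7,333.7207
  4    53,375.00    34,719.7830   138,879.1321
  Σ                 42,917.3727   154,687.9016
Price P = Σ PV = 42,917.3727.
Macaulay duration = Σ(t·PV) / P = 154,687.9016 / 42,917.3727 = 3.60432 years.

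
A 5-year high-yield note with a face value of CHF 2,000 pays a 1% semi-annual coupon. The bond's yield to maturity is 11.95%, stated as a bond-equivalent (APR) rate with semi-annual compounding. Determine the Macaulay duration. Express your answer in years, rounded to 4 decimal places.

4.8463 years

Periodic yield y = 0.05975. Discount each cash flow and weight by its period:
  t   CF        PV=CF/(1+0.05975)^t    t·PV
  1        10.00         9.4362         9.4362
  2        10.00         8.9042        17.8083
  3        10.00         8.4021        25.2064
  4        10.00         7.9284        31.7137
  5        10.00         7.4814        37.4070
  6        10.00         7.0596        42.3575
  7        10.00         6.6616        46.6309
  8        10.00         6.2860        50.2878
  9        10.00         5.9316        53.3841
  10    2,010.00     1,125.0240    11,250.2405
  Σ                  1,193.1150    11,564.4724
Price P = Σ PV = 1,193.1150.
Macaulay duration = Σ(t·PV) / P = 11,564.4724 / 1,193.1150 = 9.69267 half-year periods.
In years: 9.69267 / 2 = 4.84634 years.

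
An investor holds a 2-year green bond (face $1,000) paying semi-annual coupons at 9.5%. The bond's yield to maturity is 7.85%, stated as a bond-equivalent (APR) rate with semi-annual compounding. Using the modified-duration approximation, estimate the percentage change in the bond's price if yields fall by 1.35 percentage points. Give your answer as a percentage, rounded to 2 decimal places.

Periodic yield y = 0.03925. Modified duration first:
  t   CF        PV=CF/(1+0.03925)^t    t·PV
  1        47.50        45.7060        45.7060
  2        47.50        43.9798        87.9597
  3        47.50        42.3188       126.9564
  4     1,047.50       897.9950     3,591.9798
  Σ                  1,029.9996     3,852.6020
P = 1,029.9996; D_Mac = 3.74039 half-year periods = 1.87020 yrs; D_mod = 1.87020/(1+0.03925) = 1.79956 yrs.
ΔP/P ≈ -D_mod · Δy = -1.79956 × (-0.0135) = +0.024294 = +2.4294%.

+2.43%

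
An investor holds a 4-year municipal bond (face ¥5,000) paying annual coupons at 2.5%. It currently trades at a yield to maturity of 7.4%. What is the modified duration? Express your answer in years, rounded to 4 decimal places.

3.5758 years

Periodic yield y = 0.074. First find Macaulay duration:
  t   CF        PV=CF/(1+0.074)^t    t·PV
  1       125.00       116.3873       116.3873
  2       125.00       108.3681       216.7362
  3       125.00       100.9014       302.7042
  4     5,125.00     3,851.9154    15,407.6617
  Σ                  4,177.5723    16,043.4895
P = 4,177.5723; Macaulay duration = 16,043.4895 / 4,177.5723 = 3.84039 years.
Modified duration = D_Mac / (1 + y) = 3.84039 / 1.074 = 3.57578 years.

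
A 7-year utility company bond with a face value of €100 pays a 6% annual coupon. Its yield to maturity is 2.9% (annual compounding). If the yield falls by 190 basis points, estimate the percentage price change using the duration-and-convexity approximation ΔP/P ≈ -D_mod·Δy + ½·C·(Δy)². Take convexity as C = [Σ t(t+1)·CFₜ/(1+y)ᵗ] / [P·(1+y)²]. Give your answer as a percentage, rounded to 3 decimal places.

+11.896%

With y = 0.029:
  t   CF        PV=CF/(1+0.029)^t    t·PV        t(t+1)·PV
  1         6.00         5.8309         5.8309          11.6618
  2         6.00         5.6666        11.3331          33.9994
  3         6.00         5.5069        16.5206          66.0825
  4         6.00         5.3517        21.4067         107.0335
  5         6.00         5.2009        26.0043         156.0255
  6         6.00         5.0543        30.3257         212.2796
  7       106.00        86.7757       607.4301       4,859.4405
  Σ                    119.3869       718.8513       5,446.5229
P = 119.3869; D_Mac = 6.02119 yrs; D_mod = 5.85150 yrs; C = 43.08558.
Duration effect: -5.85150 × (-0.019) = +0.111178
Convexity effect: 0.5 × 43.08558 × (-0.019)² = +0.0077769
ΔP/P ≈ +0.111178 + 0.0077769 = +0.118955 = +11.8955%.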